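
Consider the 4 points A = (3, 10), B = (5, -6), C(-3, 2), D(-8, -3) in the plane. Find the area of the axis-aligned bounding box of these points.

x ranges over [-8, 5], width 13.
y ranges over [-6, 10], height 16.
Area = 13 × 16 = 208.

208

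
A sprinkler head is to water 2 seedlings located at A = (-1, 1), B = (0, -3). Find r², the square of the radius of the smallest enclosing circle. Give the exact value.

4.25

The smallest circle enclosing two points has them as diameter endpoints.
Centre = midpoint = (-0.5, -1); r² = |AB|²/4 = 17/4 = 4.25.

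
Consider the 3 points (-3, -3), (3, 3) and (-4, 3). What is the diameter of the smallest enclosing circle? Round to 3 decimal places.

Call the three points A, B, C in the order given.
Side lengths²: AB² = 72, AC² = 37, BC² = 49.
Since AB² = 72 < 49 + 37 = 86, the triangle is acute, so the smallest enclosing circle is the circumcircle.
Circumcentre = (-0.5, 0.5), r² = 18.5.
Diameter = 2r = 2√(18.5) ≈ 8.602.

8.602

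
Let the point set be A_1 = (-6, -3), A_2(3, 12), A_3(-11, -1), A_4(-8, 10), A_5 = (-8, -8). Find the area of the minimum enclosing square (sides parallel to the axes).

The bounding box has width 14 and height 20.
An axis-aligned square enclosing the set must have side ≥ max(width, height).
So the minimum side is max(14, 20) = 20.
Area = 20² = 400.

400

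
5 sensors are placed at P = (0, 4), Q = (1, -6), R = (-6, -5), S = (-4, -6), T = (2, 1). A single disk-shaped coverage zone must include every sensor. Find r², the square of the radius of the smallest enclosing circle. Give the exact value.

The minimum enclosing circle of a finite set is fixed by two of the points (as a diameter) or three (as a circumcircle).
The minimum enclosing circle is determined by three boundary points: P, Q, R.
Their circumcentre is (-87/46, -57/46) with r² = 32825/1058.
The farthest remaining point S is at distance² 28685/1058 ≤ 32825/1058.

32825/1058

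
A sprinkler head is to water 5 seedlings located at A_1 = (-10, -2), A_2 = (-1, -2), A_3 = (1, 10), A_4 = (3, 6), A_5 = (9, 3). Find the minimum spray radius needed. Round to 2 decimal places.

9.82

A smallest enclosing disk is always determined by at most three of the input points on its boundary.
The farthest pair is A_1–A_5 with squared distance 386. The circle on this segment as diameter has centre (-0.5, 0.5) and r² = 386/4 = 96.5.
Check A_2: distance² to centre = 6.5 ≤ 96.5, so it lies inside.
All remaining points lie in this disk, and no smaller disk contains both endpoints, so this is the minimum enclosing circle.
r = √(96.5) ≈ 9.82.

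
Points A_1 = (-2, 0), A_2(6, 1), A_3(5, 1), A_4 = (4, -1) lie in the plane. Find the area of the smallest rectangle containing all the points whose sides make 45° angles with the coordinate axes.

31.5

In coordinates u = x + y, v = x − y the rectangle is axis-aligned; the map (x,y)→(u,v) scales areas by 2.
u-values: -2, 7, 6, 3; range = 7 − (-2) = 9.
v-values: -2, 5, 4, 5; range = 5 − (-2) = 7.
Area = (9 × 7) / 2 = 31.5.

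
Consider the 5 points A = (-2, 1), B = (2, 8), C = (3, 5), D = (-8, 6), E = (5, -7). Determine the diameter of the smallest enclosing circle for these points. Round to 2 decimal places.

By Welzl's lemma the MEC is supported by two points (diametrically opposite) or three points (on a circumcircle).
The farthest pair is D–E with squared distance 338. The circle on this segment as diameter has centre (-1.5, -0.5) and r² = 338/4 = 84.5.
Check A: distance² to centre = 2.5 ≤ 84.5, so it lies inside.
All remaining points lie in this disk, and no smaller disk contains both endpoints, so this is the minimum enclosing circle.
Diameter = 2r = 2√(84.5) ≈ 18.38.

18.38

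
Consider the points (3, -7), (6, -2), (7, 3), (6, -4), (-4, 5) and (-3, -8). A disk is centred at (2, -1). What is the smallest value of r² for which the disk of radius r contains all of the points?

74

The required radius is the distance from (2, -1) to the farthest point.
Squared distances: 37, 17, 41, 25, 72, 74.
Maximum is 74, attained at (-3, -8).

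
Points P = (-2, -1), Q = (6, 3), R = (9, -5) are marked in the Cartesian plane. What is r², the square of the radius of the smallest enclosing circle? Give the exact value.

Side lengths²: PQ² = 80, PR² = 137, QR² = 73.
Since PR² = 137 < 80 + 73 = 153, the triangle is acute, so the smallest enclosing circle is the circumcircle.
Circumcentre = (141/38, -46/19), r² = 50005/1444.

50005/1444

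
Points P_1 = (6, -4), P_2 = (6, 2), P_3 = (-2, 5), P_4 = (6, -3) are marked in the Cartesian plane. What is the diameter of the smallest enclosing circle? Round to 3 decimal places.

12.042

The minimum enclosing circle of a finite set is fixed by two of the points (as a diameter) or three (as a circumcircle).
The farthest pair is P_1–P_3 with squared distance 145. The circle on this segment as diameter has centre (2, 0.5) and r² = 145/4 = 36.25.
Check P_2: distance² to centre = 18.25 ≤ 36.25, so it lies inside.
All remaining points lie in this disk, and no smaller disk contains both endpoints, so this is the minimum enclosing circle.
Diameter = 2r = 2√(36.25) ≈ 12.042.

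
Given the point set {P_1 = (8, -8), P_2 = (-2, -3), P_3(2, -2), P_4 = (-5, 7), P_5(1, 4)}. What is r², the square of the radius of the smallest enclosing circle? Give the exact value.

98.5

A smallest enclosing disk is always determined by at most three of the input points on its boundary.
The farthest pair is P_1–P_4 with squared distance 394. The circle on this segment as diameter has centre (1.5, -0.5) and r² = 394/4 = 98.5.
Check P_2: distance² to centre = 18.5 ≤ 98.5, so it lies inside.
All remaining points lie in this disk, and no smaller disk contains both endpoints, so this is the minimum enclosing circle.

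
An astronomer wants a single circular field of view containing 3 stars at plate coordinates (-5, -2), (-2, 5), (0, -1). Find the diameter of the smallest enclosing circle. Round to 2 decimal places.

7.68

Call the three points A, B, C in the order given.
Side lengths²: AB² = 58, AC² = 26, BC² = 40.
Since AB² = 58 < 40 + 26 = 66, the triangle is acute, so the smallest enclosing circle is the circumcircle.
Circumcentre = (-3.0625, 1.3125), r² = 14.7265625.
Diameter = 2r = 2√(14.7265625) ≈ 7.68.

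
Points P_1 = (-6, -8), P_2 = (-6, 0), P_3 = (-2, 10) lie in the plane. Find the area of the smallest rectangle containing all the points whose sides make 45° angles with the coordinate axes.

In coordinates u = x + y, v = x − y the rectangle is axis-aligned; the map (x,y)→(u,v) scales areas by 2.
u-values: -14, -6, 8; range = 8 − (-14) = 22.
v-values: 2, -6, -12; range = 2 − (-12) = 14.
Area = (22 × 14) / 2 = 154.

154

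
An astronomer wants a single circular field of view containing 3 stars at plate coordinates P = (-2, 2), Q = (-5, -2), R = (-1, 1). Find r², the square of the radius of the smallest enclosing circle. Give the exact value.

Side lengths²: PQ² = 25, PR² = 2, QR² = 25.
Since QR² = 25 < 25 + 2 = 27, the triangle is acute, so the smallest enclosing circle is the circumcircle.
Circumcentre = (-45/14, -3/14), r² = 625/98.

625/98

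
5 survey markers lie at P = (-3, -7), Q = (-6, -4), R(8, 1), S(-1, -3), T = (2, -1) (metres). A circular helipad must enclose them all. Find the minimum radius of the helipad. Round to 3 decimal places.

7.433

A smallest enclosing disk is always determined by at most three of the input points on its boundary.
The farthest pair is Q–R with squared distance 221. The circle on this segment as diameter has centre (1, -1.5) and r² = 221/4 = 55.25.
Check P: distance² to centre = 46.25 ≤ 55.25, so it lies inside.
All remaining points lie in this disk, and no smaller disk contains both endpoints, so this is the minimum enclosing circle.
r = √(55.25) ≈ 7.433.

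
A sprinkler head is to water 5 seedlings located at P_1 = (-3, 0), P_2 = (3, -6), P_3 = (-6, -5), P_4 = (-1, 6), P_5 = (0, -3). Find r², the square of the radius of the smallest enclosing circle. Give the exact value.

A smallest enclosing disk is always determined by at most three of the input points on its boundary.
The minimum enclosing circle is determined by three boundary points: P_2, P_3, P_4.
Their circumcentre is (-25/26, -17/26) with r² = 14965/338.
The farthest remaining point P_5 is at distance² 2173/338 ≤ 14965/338.

14965/338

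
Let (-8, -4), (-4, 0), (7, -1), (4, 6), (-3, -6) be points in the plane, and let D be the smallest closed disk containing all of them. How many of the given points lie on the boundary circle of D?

3

By Welzl's lemma the MEC is supported by two points (diametrically opposite) or three points (on a circumcircle).
The minimum enclosing circle is determined by three boundary points: (-8, -4), (7, -1), (4, 6).
Their circumcentre is (-18/19, -5/19) with r² = 22997/361.
The farthest remaining point (-3, -6) is at distance² 13402/361 ≤ 22997/361.
The points at distance exactly r from the centre are (-8, -4), (7, -1), (4, 6) — 3 points.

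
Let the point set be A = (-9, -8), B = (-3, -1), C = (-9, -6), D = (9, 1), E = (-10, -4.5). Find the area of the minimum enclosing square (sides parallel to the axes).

361

The bounding box has width 19 and height 9.
An axis-aligned square enclosing the set must have side ≥ max(width, height).
So the minimum side is max(19, 9) = 19.
Area = 19² = 361.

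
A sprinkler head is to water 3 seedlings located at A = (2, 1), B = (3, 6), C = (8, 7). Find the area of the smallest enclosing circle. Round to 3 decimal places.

56.549

Side lengths²: AB² = 26, AC² = 72, BC² = 26.
Since AC² = 72 ≥ 26 + 26 = 52, the angle opposite AC is not acute, so the smallest enclosing circle has AC as diameter.
Centre = midpoint of AC = (5, 4), r² = 72/4 = 18.
Area = π·r² = π·18 ≈ 56.549.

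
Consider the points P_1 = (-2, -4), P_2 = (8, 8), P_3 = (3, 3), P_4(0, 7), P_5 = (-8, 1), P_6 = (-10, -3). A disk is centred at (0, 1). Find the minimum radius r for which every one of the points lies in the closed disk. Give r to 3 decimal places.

The required radius is the distance from (0, 1) to the farthest point.
Squared distances: 29, 113, 13, 36, 64, 116.
Maximum is 116, attained at P_6.
r = √116 ≈ 10.770.

10.770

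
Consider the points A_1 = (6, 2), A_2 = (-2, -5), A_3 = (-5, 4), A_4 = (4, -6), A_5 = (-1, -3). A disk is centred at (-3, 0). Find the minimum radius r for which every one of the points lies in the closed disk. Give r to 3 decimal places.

9.220

The required radius is the distance from (-3, 0) to the farthest point.
Squared distances: 85, 26, 20, 85, 13.
Maximum is 85, attained at A_1.
r = √85 ≈ 9.220.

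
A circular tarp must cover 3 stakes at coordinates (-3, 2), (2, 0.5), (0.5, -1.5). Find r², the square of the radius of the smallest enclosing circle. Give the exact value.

Call the three points A, B, C in the order given.
Side lengths²: AB² = 27.25, AC² = 24.5, BC² = 6.25.
Since AB² = 27.25 < 24.5 + 6.25 = 30.75, the triangle is acute, so the smallest enclosing circle is the circumcircle.
Circumcentre = (-17/28, 25/28), r² = 2725/392.

2725/392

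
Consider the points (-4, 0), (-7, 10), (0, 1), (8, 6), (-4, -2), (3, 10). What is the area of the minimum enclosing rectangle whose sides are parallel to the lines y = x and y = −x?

190

In coordinates u = x + y, v = x − y the rectangle is axis-aligned; the map (x,y)→(u,v) scales areas by 2.
u-values: -4, 3, 1, 14, -6, 13; range = 14 − (-6) = 20.
v-values: -4, -17, -1, 2, -2, -7; range = 2 − (-17) = 19.
Area = (20 × 19) / 2 = 190.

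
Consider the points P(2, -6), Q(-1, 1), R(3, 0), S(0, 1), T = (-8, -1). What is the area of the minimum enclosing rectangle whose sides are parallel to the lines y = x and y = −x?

In coordinates u = x + y, v = x − y the rectangle is axis-aligned; the map (x,y)→(u,v) scales areas by 2.
u-values: -4, 0, 3, 1, -9; range = 3 − (-9) = 12.
v-values: 8, -2, 3, -1, -7; range = 8 − (-7) = 15.
Area = (12 × 15) / 2 = 90.

90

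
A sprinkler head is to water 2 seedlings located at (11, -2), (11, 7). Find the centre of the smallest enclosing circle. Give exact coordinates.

(11, 2.5)

The smallest circle enclosing two points has them as diameter endpoints.
Centre = midpoint = (11, 2.5); r² = |(11, -2)−(11, 7)|²/4 = 81/4 = 20.25.
Centre = (11, 2.5).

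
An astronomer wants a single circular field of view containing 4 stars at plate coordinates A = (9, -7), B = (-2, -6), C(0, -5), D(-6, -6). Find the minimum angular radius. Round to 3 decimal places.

By Welzl's lemma the MEC is supported by two points (diametrically opposite) or three points (on a circumcircle).
The farthest pair is A–D with squared distance 226. The circle on this segment as diameter has centre (1.5, -6.5) and r² = 226/4 = 56.5.
Check B: distance² to centre = 12.5 ≤ 56.5, so it lies inside.
All remaining points lie in this disk, and no smaller disk contains both endpoints, so this is the minimum enclosing circle.
r = √(56.5) ≈ 7.517.

7.517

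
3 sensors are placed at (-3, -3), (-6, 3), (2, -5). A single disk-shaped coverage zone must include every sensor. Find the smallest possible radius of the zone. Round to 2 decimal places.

5.66

Call the three points A, B, C in the order given.
Side lengths²: AB² = 45, AC² = 29, BC² = 128.
Since BC² = 128 ≥ 45 + 29 = 74, the angle opposite BC is not acute, so the smallest enclosing circle has BC as diameter.
Centre = midpoint of BC = (-2, -1), r² = 128/4 = 32.
r = √32 ≈ 5.66.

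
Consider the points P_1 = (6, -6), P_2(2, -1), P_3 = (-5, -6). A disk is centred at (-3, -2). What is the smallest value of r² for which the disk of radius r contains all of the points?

97

The required radius is the distance from (-3, -2) to the farthest point.
Squared distances: 97, 26, 20.
Maximum is 97, attained at P_1.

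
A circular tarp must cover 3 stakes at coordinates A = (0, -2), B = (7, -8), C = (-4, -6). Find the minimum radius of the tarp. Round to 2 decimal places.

5.59

Side lengths²: AB² = 85, AC² = 32, BC² = 125.
Since BC² = 125 ≥ 85 + 32 = 117, the angle opposite BC is not acute, so the smallest enclosing circle has BC as diameter.
Centre = midpoint of BC = (1.5, -7), r² = 125/4 = 31.25.
r = √(31.25) ≈ 5.59.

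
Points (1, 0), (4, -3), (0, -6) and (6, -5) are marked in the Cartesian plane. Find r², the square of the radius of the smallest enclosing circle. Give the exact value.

A smallest enclosing disk is always determined by at most three of the input points on its boundary.
The minimum enclosing circle is determined by three boundary points: (1, 0), (0, -6), (6, -5).
Their circumcentre is (37/14, -47/14) with r² = 1369/98.
The farthest remaining point (4, -3) is at distance² 193/98 ≤ 1369/98.

1369/98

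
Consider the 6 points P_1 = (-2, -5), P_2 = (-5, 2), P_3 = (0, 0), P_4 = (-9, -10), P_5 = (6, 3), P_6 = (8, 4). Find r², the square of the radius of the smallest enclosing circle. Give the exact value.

The farthest pair is P_4–P_6 with squared distance 485. The circle on this segment as diameter has centre (-0.5, -3) and r² = 485/4 = 121.25.
Check P_1: distance² to centre = 6.25 ≤ 121.25, so it lies inside.
All remaining points lie in this disk, and no smaller disk contains both endpoints, so this is the minimum enclosing circle.

121.25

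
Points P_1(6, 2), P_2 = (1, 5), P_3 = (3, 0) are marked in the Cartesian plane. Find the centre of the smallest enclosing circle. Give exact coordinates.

(121/38, 113/38)

Side lengths²: P_1P_2² = 34, P_1P_3² = 13, P_2P_3² = 29.
Since P_1P_2² = 34 < 29 + 13 = 42, the triangle is acute, so the smallest enclosing circle is the circumcircle.
Circumcentre = (121/38, 113/38), r² = 6409/722.
Centre = (121/38, 113/38).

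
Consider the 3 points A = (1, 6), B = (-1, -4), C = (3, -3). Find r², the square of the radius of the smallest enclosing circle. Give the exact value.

26

Side lengths²: AB² = 104, AC² = 85, BC² = 17.
Since AB² = 104 ≥ 85 + 17 = 102, the angle opposite AB is not acute, so the smallest enclosing circle has AB as diameter.
Centre = midpoint of AB = (0, 1), r² = 104/4 = 26.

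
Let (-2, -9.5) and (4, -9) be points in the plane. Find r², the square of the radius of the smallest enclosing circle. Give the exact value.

9.0625

The smallest circle enclosing two points has them as diameter endpoints.
Centre = midpoint = (1, -9.25); r² = |(-2, -9.5)−(4, -9)|²/4 = 36.25/4 = 9.0625.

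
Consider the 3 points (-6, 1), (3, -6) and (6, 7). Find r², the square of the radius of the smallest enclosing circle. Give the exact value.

Call the three points A, B, C in the order given.
Side lengths²: AB² = 130, AC² = 180, BC² = 178.
Since AC² = 180 < 178 + 130 = 308, the triangle is acute, so the smallest enclosing circle is the circumcircle.
Circumcentre = (32/23, 28/23), r² = 28925/529.

28925/529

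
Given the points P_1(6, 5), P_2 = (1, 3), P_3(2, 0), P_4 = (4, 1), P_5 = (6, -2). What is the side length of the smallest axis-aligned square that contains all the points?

7

The bounding box has width 5 and height 7.
An axis-aligned square enclosing the set must have side ≥ max(width, height).
So the minimum side is max(5, 7) = 7.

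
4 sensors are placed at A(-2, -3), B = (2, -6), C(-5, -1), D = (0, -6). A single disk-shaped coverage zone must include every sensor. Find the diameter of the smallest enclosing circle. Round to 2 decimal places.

A smallest enclosing disk is always determined by at most three of the input points on its boundary.
The farthest pair is B–C with squared distance 74. The circle on this segment as diameter has centre (-1.5, -3.5) and r² = 74/4 = 18.5.
Check A: distance² to centre = 0.5 ≤ 18.5, so it lies inside.
All remaining points lie in this disk, and no smaller disk contains both endpoints, so this is the minimum enclosing circle.
Diameter = 2r = 2√(18.5) ≈ 8.60.

8.60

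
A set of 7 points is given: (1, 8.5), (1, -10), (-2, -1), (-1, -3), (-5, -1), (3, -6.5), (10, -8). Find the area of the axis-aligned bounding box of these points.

x ranges over [-5, 10], width 15.
y ranges over [-10, 8.5], height 18.5.
Area = 15 × 18.5 = 277.5.

277.5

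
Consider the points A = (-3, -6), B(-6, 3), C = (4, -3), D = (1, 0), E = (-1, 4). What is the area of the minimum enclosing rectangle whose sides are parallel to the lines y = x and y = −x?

In coordinates u = x + y, v = x − y the rectangle is axis-aligned; the map (x,y)→(u,v) scales areas by 2.
u-values: -9, -3, 1, 1, 3; range = 3 − (-9) = 12.
v-values: 3, -9, 7, 1, -5; range = 7 − (-9) = 16.
Area = (12 × 16) / 2 = 96.

96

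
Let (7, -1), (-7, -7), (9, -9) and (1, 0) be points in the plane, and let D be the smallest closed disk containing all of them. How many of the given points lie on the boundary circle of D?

3

By Welzl's lemma the MEC is supported by two points (diametrically opposite) or three points (on a circumcircle).
The minimum enclosing circle is determined by three boundary points: (7, -1), (-7, -7), (9, -9).
Their circumcentre is (36/31, -208/31) with r² = 64090/961.
The farthest remaining point (1, 0) is at distance² 43289/961 ≤ 64090/961.
The points at distance exactly r from the centre are (7, -1), (-7, -7), (9, -9) — 3 points.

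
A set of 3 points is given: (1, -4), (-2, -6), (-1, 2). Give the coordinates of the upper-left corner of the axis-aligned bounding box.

x-range [-2, 1], y-range [-6, 2].
The upper-left corner is (-2, 2).

(-2, 2)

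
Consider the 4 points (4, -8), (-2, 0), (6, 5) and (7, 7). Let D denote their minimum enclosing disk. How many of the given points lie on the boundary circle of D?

By Welzl's lemma the MEC is supported by two points (diametrically opposite) or three points (on a circumcircle).
The farthest pair is (4, -8)–(7, 7) with squared distance 234. The circle on this segment as diameter has centre (5.5, -0.5) and r² = 234/4 = 58.5.
Check (-2, 0): distance² to centre = 56.5 ≤ 58.5, so it lies inside.
All remaining points lie in this disk, and no smaller disk contains both endpoints, so this is the minimum enclosing circle.
The points at distance exactly r from the centre are (4, -8), (7, 7) — 2 points.

2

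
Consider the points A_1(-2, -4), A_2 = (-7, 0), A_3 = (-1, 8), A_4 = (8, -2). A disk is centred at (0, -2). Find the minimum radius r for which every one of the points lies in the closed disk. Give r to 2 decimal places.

The required radius is the distance from (0, -2) to the farthest point.
Squared distances: 8, 53, 101, 64.
Maximum is 101, attained at A_3.
r = √101 ≈ 10.05.

10.05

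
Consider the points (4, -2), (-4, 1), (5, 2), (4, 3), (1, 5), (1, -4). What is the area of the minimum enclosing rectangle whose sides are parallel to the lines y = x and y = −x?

55

In coordinates u = x + y, v = x − y the rectangle is axis-aligned; the map (x,y)→(u,v) scales areas by 2.
u-values: 2, -3, 7, 7, 6, -3; range = 7 − (-3) = 10.
v-values: 6, -5, 3, 1, -4, 5; range = 6 − (-5) = 11.
Area = (10 × 11) / 2 = 55.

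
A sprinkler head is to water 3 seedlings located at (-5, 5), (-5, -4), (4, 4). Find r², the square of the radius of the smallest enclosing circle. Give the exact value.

Call the three points A, B, C in the order given.
Side lengths²: AB² = 81, AC² = 82, BC² = 145.
Since BC² = 145 < 82 + 81 = 163, the triangle is acute, so the smallest enclosing circle is the circumcircle.
Circumcentre = (-17/18, 0.5), r² = 5945/162.

5945/162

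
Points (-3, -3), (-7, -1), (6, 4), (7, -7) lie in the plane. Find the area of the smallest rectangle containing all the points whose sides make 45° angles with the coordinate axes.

In coordinates u = x + y, v = x − y the rectangle is axis-aligned; the map (x,y)→(u,v) scales areas by 2.
u-values: -6, -8, 10, 0; range = 10 − (-8) = 18.
v-values: 0, -6, 2, 14; range = 14 − (-6) = 20.
Area = (18 × 20) / 2 = 180.

180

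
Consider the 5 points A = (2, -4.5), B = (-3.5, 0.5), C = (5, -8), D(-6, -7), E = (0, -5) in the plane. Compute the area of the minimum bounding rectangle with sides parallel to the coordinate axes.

93.5

x ranges over [-6, 5], width 11.
y ranges over [-8, 0.5], height 8.5.
Area = 11 × 8.5 = 93.5.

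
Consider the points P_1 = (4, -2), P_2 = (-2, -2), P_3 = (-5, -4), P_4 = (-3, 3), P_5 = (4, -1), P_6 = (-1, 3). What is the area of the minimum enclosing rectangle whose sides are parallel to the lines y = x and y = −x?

In coordinates u = x + y, v = x − y the rectangle is axis-aligned; the map (x,y)→(u,v) scales areas by 2.
u-values: 2, -4, -9, 0, 3, 2; range = 3 − (-9) = 12.
v-values: 6, 0, -1, -6, 5, -4; range = 6 − (-6) = 12.
Area = (12 × 12) / 2 = 72.

72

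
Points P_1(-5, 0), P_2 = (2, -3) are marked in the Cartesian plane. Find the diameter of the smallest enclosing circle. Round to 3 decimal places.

The smallest circle enclosing two points has them as diameter endpoints.
Centre = midpoint = (-1.5, -1.5); r² = |P_1P_2|²/4 = 58/4 = 14.5.
Diameter = 2r = 2√(14.5) ≈ 7.616.

7.616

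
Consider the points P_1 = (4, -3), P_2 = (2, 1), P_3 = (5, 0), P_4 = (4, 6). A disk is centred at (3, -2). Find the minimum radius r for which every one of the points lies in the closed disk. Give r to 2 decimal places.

8.06

The required radius is the distance from (3, -2) to the farthest point.
Squared distances: 2, 10, 8, 65.
Maximum is 65, attained at P_4.
r = √65 ≈ 8.06.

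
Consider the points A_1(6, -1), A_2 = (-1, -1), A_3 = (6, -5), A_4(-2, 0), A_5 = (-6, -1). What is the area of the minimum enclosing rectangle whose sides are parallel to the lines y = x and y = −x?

96

In coordinates u = x + y, v = x − y the rectangle is axis-aligned; the map (x,y)→(u,v) scales areas by 2.
u-values: 5, -2, 1, -2, -7; range = 5 − (-7) = 12.
v-values: 7, 0, 11, -2, -5; range = 11 − (-5) = 16.
Area = (12 × 16) / 2 = 96.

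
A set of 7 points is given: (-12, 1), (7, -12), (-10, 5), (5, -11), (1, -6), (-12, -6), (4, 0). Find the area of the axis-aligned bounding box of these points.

x ranges over [-12, 7], width 19.
y ranges over [-12, 5], height 17.
Area = 19 × 17 = 323.

323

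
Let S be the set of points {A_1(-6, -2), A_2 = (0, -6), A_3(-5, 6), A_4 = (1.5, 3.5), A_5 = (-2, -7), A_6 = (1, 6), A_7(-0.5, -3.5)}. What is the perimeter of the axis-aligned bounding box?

Width = max x − min x = 1.5 − (-6) = 7.5.
Height = max y − min y = 6 − (-7) = 13.
Perimeter = 2(7.5 + 13) = 41.

41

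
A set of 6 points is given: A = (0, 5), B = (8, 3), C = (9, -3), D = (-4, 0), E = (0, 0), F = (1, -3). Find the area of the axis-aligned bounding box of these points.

104

x ranges over [-4, 9], width 13.
y ranges over [-3, 5], height 8.
Area = 13 × 8 = 104.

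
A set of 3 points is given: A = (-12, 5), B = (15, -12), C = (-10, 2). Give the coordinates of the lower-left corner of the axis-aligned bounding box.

x-range [-12, 15], y-range [-12, 5].
The lower-left corner is (-12, -12).

(-12, -12)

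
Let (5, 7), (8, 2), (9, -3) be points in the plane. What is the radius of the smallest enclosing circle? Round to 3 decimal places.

Call the three points A, B, C in the order given.
Side lengths²: AB² = 34, AC² = 116, BC² = 26.
Since AC² = 116 ≥ 34 + 26 = 60, the angle opposite AC is not acute, so the smallest enclosing circle has AC as diameter.
Centre = midpoint of AC = (7, 2), r² = 116/4 = 29.
r = √29 ≈ 5.385.

5.385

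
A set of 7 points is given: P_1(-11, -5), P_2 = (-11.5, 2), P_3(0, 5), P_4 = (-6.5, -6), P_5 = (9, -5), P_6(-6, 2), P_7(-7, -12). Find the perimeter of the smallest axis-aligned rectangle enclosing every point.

75

Width = max x − min x = 9 − (-11.5) = 20.5.
Height = max y − min y = 5 − (-12) = 17.
Perimeter = 2(20.5 + 17) = 75.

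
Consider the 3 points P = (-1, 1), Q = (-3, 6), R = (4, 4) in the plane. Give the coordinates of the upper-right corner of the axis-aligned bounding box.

(4, 6)

x-range [-3, 4], y-range [1, 6].
The upper-right corner is (4, 6).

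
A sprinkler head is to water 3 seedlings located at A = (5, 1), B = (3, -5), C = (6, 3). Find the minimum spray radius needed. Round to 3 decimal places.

4.272

Side lengths²: AB² = 40, AC² = 5, BC² = 73.
Since BC² = 73 ≥ 40 + 5 = 45, the angle opposite BC is not acute, so the smallest enclosing circle has BC as diameter.
Centre = midpoint of BC = (4.5, -1), r² = 73/4 = 18.25.
r = √(18.25) ≈ 4.272.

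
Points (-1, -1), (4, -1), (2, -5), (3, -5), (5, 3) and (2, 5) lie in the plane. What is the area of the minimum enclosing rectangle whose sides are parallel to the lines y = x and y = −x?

In coordinates u = x + y, v = x − y the rectangle is axis-aligned; the map (x,y)→(u,v) scales areas by 2.
u-values: -2, 3, -3, -2, 8, 7; range = 8 − (-3) = 11.
v-values: 0, 5, 7, 8, 2, -3; range = 8 − (-3) = 11.
Area = (11 × 11) / 2 = 60.5.

60.5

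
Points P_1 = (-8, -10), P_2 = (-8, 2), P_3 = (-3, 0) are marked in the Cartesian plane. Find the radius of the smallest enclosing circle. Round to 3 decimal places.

6.021

Side lengths²: P_1P_2² = 144, P_1P_3² = 125, P_2P_3² = 29.
Since P_1P_2² = 144 < 125 + 29 = 154, the triangle is acute, so the smallest enclosing circle is the circumcircle.
Circumcentre = (-7.5, -4), r² = 36.25.
r = √(36.25) ≈ 6.021.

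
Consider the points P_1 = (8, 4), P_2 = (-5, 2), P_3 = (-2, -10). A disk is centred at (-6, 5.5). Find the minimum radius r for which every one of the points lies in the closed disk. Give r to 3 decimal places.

16.008

The required radius is the distance from (-6, 5.5) to the farthest point.
Squared distances: 198.25, 13.25, 256.25.
Maximum is 256.25, attained at P_3.
r = √(256.25) ≈ 16.008.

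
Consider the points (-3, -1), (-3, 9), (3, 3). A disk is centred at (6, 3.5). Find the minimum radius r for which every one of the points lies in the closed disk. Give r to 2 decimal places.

10.55

The required radius is the distance from (6, 3.5) to the farthest point.
Squared distances: 101.25, 111.25, 9.25.
Maximum is 111.25, attained at (-3, 9).
r = √(111.25) ≈ 10.55.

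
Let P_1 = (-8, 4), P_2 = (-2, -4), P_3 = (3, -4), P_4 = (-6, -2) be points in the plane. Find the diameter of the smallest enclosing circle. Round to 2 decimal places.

The farthest pair is P_1–P_3 with squared distance 185. The circle on this segment as diameter has centre (-2.5, 0) and r² = 185/4 = 46.25.
Check P_2: distance² to centre = 16.25 ≤ 46.25, so it lies inside.
All remaining points lie in this disk, and no smaller disk contains both endpoints, so this is the minimum enclosing circle.
Diameter = 2r = 2√(46.25) ≈ 13.60.

13.60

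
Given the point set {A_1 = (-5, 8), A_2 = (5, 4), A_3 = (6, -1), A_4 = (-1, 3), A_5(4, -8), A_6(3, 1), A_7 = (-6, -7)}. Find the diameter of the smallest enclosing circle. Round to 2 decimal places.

The farthest pair is A_1–A_5 with squared distance 337. The circle on this segment as diameter has centre (-0.5, 0) and r² = 337/4 = 84.25.
Check A_2: distance² to centre = 46.25 ≤ 84.25, so it lies inside.
All remaining points lie in this disk, and no smaller disk contains both endpoints, so this is the minimum enclosing circle.
Diameter = 2r = 2√(84.25) ≈ 18.36.

18.36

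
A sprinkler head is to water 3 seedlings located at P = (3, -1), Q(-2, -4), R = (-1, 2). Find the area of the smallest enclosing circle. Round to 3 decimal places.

Side lengths²: PQ² = 34, PR² = 25, QR² = 37.
Since QR² = 37 < 34 + 25 = 59, the triangle is acute, so the smallest enclosing circle is the circumcircle.
Circumcentre = (-5/18, -65/54), r² = 15725/1458.
Area = π·r² = π·15725/1458 ≈ 33.883.

33.883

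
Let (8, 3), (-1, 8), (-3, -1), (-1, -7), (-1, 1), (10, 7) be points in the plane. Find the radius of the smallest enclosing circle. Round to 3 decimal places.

8.939

A smallest enclosing disk is always determined by at most three of the input points on its boundary.
The minimum enclosing circle is determined by three boundary points: (-1, 8), (-1, -7), (10, 7).
Their circumcentre is (85/22, 0.5) with r² = 19337/242.
The farthest remaining point (-3, -1) is at distance² 11945/242 ≤ 19337/242.
r = √(19337/242) ≈ 8.939.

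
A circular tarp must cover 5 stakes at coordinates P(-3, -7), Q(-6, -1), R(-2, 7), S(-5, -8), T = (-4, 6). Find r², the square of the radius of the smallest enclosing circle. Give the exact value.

A smallest enclosing disk is always determined by at most three of the input points on its boundary.
The farthest pair is R–S with squared distance 234. The circle on this segment as diameter has centre (-3.5, -0.5) and r² = 234/4 = 58.5.
Check P: distance² to centre = 42.5 ≤ 58.5, so it lies inside.
All remaining points lie in this disk, and no smaller disk contains both endpoints, so this is the minimum enclosing circle.

58.5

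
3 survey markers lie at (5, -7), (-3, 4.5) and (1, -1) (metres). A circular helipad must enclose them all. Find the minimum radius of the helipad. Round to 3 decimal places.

Call the three points A, B, C in the order given.
Side lengths²: AB² = 196.25, AC² = 52, BC² = 46.25.
Since AB² = 196.25 ≥ 52 + 46.25 = 98.25, the angle opposite AB is not acute, so the smallest enclosing circle has AB as diameter.
Centre = midpoint of AB = (1, -1.25), r² = 196.25/4 = 49.0625.
r = √(49.0625) ≈ 7.004.

7.004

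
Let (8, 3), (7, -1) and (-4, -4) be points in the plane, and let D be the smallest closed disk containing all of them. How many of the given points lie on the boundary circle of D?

Call the three points A, B, C in the order given.
Side lengths²: AB² = 17, AC² = 193, BC² = 130.
Since AC² = 193 ≥ 130 + 17 = 147, the angle opposite AC is not acute, so the smallest enclosing circle has AC as diameter.
Centre = midpoint of AC = (2, -0.5), r² = 193/4 = 48.25.
The points at distance exactly r from the centre are (8, 3), (-4, -4) — 2 points.

2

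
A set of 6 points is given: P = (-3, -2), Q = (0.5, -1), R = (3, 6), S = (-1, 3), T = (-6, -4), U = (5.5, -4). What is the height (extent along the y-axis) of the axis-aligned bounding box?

10

max y = 6, min y = -4, so height = 10.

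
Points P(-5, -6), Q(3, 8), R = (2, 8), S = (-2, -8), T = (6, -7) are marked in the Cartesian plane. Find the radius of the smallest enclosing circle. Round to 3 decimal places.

The minimum enclosing circle is determined by three boundary points: P, Q, T.
Their circumcentre is (29/27, -5/27) with r² = 51545/729.
The farthest remaining point S is at distance² 51410/729 ≤ 51545/729.
r = √(51545/729) ≈ 8.409.

8.409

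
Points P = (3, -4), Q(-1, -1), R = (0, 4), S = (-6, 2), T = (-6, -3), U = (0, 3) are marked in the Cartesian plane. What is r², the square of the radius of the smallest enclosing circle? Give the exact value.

A smallest enclosing disk is always determined by at most three of the input points on its boundary.
The farthest pair is P–S with squared distance 117. The circle on this segment as diameter has centre (-1.5, -1) and r² = 117/4 = 29.25.
Check Q: distance² to centre = 0.25 ≤ 29.25, so it lies inside.
All remaining points lie in this disk, and no smaller disk contains both endpoints, so this is the minimum enclosing circle.

29.25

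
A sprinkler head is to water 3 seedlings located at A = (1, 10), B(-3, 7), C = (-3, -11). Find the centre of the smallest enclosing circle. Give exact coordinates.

Side lengths²: AB² = 25, AC² = 457, BC² = 324.
Since AC² = 457 ≥ 324 + 25 = 349, the angle opposite AC is not acute, so the smallest enclosing circle has AC as diameter.
Centre = midpoint of AC = (-1, -0.5), r² = 457/4 = 114.25.
Centre = (-1, -0.5).

(-1, -0.5)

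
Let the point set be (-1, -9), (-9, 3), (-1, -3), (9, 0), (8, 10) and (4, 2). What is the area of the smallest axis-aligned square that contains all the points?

The bounding box has width 18 and height 19.
An axis-aligned square enclosing the set must have side ≥ max(width, height).
So the minimum side is max(18, 19) = 19.
Area = 19² = 361.

361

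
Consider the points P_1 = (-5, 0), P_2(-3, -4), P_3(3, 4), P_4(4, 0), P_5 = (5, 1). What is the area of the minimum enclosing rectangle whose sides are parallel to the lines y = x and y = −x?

In coordinates u = x + y, v = x − y the rectangle is axis-aligned; the map (x,y)→(u,v) scales areas by 2.
u-values: -5, -7, 7, 4, 6; range = 7 − (-7) = 14.
v-values: -5, 1, -1, 4, 4; range = 4 − (-5) = 9.
Area = (14 × 9) / 2 = 63.

63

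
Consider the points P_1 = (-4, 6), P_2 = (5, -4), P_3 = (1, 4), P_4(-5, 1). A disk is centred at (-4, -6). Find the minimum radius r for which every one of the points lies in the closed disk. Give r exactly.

The required radius is the distance from (-4, -6) to the farthest point.
Squared distances: 144, 85, 125, 50.
Maximum is 144, attained at P_1.
r = √144 = 12.

12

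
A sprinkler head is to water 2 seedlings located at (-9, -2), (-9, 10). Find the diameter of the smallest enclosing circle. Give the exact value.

12

The smallest circle enclosing two points has them as diameter endpoints.
Centre = midpoint = (-9, 4); r² = |(-9, -2)−(-9, 10)|²/4 = 144/4 = 36.
Diameter = 2r = 2√36 = 12.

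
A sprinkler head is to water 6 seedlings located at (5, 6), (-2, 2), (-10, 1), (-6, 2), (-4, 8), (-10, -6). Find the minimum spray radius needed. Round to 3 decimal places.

The farthest pair is (5, 6)–(-10, -6) with squared distance 369. The circle on this segment as diameter has centre (-2.5, 0) and r² = 369/4 = 92.25.
Check (-2, 2): distance² to centre = 4.25 ≤ 92.25, so it lies inside.
All remaining points lie in this disk, and no smaller disk contains both endpoints, so this is the minimum enclosing circle.
r = √(92.25) ≈ 9.605.

9.605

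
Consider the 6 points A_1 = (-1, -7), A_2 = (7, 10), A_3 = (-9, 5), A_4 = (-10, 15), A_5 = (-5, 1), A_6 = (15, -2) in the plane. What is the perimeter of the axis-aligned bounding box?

Width = max x − min x = 15 − (-10) = 25.
Height = max y − min y = 15 − (-7) = 22.
Perimeter = 2(25 + 22) = 94.

94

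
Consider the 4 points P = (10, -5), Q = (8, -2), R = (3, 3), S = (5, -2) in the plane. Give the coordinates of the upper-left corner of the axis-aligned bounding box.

(3, 3)

x-range [3, 10], y-range [-5, 3].
The upper-left corner is (3, 3).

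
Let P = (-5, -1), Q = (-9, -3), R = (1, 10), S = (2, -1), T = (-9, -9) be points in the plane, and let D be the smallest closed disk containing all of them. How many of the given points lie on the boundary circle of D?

The farthest pair is R–T with squared distance 461. The circle on this segment as diameter has centre (-4, 0.5) and r² = 461/4 = 115.25.
Check P: distance² to centre = 3.25 ≤ 115.25, so it lies inside.
All remaining points lie in this disk, and no smaller disk contains both endpoints, so this is the minimum enclosing circle.
The points at distance exactly r from the centre are R, T — 2 points.

2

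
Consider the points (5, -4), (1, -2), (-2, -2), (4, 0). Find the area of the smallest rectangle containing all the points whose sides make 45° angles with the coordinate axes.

36

In coordinates u = x + y, v = x − y the rectangle is axis-aligned; the map (x,y)→(u,v) scales areas by 2.
u-values: 1, -1, -4, 4; range = 4 − (-4) = 8.
v-values: 9, 3, 0, 4; range = 9 − 0 = 9.
Area = (8 × 9) / 2 = 36.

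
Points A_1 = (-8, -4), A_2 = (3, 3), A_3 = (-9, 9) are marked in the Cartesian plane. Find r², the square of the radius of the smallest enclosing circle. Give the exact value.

Side lengths²: A_1A_2² = 170, A_1A_3² = 170, A_2A_3² = 180.
Since A_2A_3² = 180 < 170 + 170 = 340, the triangle is acute, so the smallest enclosing circle is the circumcircle.
Circumcentre = (-4.6, 2.8), r² = 57.8.

57.8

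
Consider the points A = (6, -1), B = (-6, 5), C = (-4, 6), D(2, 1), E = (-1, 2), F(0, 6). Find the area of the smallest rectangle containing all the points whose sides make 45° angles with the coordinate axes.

63

In coordinates u = x + y, v = x − y the rectangle is axis-aligned; the map (x,y)→(u,v) scales areas by 2.
u-values: 5, -1, 2, 3, 1, 6; range = 6 − (-1) = 7.
v-values: 7, -11, -10, 1, -3, -6; range = 7 − (-11) = 18.
Area = (7 × 18) / 2 = 63.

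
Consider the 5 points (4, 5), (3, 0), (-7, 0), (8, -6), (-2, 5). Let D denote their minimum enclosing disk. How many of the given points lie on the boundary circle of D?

3

The minimum enclosing circle of a finite set is fixed by two of the points (as a diameter) or three (as a circumcircle).
The minimum enclosing circle is determined by three boundary points: (4, 5), (-7, 0), (8, -6).
Their circumcentre is (69/94, -227/94) with r² = 290029/4418.
The farthest remaining point (-2, 5) is at distance² 275929/4418 ≤ 290029/4418.
The points at distance exactly r from the centre are (4, 5), (-7, 0), (8, -6) — 3 points.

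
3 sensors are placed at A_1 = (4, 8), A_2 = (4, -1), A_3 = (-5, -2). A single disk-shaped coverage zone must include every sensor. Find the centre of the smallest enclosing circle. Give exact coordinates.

(-0.5, 3)

Side lengths²: A_1A_2² = 81, A_1A_3² = 181, A_2A_3² = 82.
Since A_1A_3² = 181 ≥ 82 + 81 = 163, the angle opposite A_1A_3 is not acute, so the smallest enclosing circle has A_1A_3 as diameter.
Centre = midpoint of A_1A_3 = (-0.5, 3), r² = 181/4 = 45.25.
Centre = (-0.5, 3).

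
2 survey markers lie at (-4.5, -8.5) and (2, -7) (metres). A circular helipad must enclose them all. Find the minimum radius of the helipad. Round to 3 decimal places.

3.335

The smallest circle enclosing two points has them as diameter endpoints.
Centre = midpoint = (-1.25, -7.75); r² = |(-4.5, -8.5)−(2, -7)|²/4 = 44.5/4 = 11.125.
r = √(11.125) ≈ 3.335.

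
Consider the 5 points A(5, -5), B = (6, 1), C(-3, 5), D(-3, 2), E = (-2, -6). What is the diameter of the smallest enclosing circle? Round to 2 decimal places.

A smallest enclosing disk is always determined by at most three of the input points on its boundary.
The minimum enclosing circle is determined by three boundary points: A, C, E.
Their circumcentre is (29/39, -8/39) with r² = 62525/1521.
The farthest remaining point B is at distance² 44234/1521 ≤ 62525/1521.
Diameter = 2r = 2√(62525/1521) ≈ 12.82.

12.82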